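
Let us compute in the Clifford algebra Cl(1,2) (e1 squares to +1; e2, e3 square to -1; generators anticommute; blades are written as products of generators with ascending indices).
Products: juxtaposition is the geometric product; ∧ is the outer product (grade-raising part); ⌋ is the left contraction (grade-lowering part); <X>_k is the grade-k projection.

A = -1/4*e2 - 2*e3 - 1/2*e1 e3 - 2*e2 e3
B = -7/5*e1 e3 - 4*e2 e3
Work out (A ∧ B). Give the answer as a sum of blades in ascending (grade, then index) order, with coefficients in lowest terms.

step 1: -7/20*e1 e2 e3
Answer: -7/20*e1 e2 e3


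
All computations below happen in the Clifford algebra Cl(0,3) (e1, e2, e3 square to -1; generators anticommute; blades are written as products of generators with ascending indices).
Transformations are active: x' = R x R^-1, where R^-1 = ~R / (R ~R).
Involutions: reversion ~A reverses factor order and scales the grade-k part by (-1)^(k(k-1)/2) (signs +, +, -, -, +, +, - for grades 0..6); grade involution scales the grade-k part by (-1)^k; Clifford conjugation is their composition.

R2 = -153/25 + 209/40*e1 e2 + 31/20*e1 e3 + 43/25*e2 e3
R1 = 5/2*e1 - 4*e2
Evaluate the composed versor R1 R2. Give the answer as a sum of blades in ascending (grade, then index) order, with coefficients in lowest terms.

Distribute over the terms of R1 (each basis-blade product reordered to ascending indices, repeated generators contracted through their squares):
(5/2*e1) R2 = -153/10*e1 - 209/16*e2 - 31/8*e3 + 43/10*e1 e2 e3
(-4*e2) R2 = -209/10*e1 + 612/25*e2 + 172/25*e3 + 31/5*e1 e2 e3
Summing the partial products and collecting blades:
Answer: -181/5*e1 + 4567/400*e2 + 601/200*e3 + 21/2*e1 e2 e3


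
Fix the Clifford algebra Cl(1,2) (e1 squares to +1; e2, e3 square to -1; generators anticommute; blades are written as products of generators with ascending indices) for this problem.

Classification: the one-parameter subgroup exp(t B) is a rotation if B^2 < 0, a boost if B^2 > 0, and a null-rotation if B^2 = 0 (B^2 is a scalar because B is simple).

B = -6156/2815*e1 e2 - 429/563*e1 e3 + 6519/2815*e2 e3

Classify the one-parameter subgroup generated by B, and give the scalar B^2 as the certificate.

B^2 term by term: the squares give (-6156/2815)^2*(e1 e2)^2 + (-429/563)^2*(e1 e3)^2 + (6519/2815)^2*(e2 e3)^2 = 37896336/7924225*(+1) + 184041/316969*(+1) + 42497361/7924225*(-1) = 0 (each basis 2-blade squares to minus the product of its generators' squares); cross terms between blades sharing an index anticommute and cancel. So B^2 = 0.
Answer: null-rotation, certificate B^2 = 0. Why this suffices: the scalar 0 survives any versor conjugation, so its sign alone determines the class however B is presented.


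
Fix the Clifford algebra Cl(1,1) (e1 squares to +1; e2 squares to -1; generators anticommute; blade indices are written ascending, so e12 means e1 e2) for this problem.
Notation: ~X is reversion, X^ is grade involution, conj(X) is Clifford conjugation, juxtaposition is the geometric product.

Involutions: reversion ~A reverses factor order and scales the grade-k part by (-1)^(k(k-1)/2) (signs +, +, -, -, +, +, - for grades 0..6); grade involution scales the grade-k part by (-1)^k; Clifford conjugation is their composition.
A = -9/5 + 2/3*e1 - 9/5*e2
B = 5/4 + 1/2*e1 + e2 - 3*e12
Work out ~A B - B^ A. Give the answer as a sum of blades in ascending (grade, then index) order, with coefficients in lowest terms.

first term: -7/60 + 16/3*e1 - 121/20*e2 + 209/30*e12
second term: -263/60 - 11/3*e1 + 31/20*e2 + 209/30*e12
Answer: 64/15 + 9*e1 - 38/5*e2


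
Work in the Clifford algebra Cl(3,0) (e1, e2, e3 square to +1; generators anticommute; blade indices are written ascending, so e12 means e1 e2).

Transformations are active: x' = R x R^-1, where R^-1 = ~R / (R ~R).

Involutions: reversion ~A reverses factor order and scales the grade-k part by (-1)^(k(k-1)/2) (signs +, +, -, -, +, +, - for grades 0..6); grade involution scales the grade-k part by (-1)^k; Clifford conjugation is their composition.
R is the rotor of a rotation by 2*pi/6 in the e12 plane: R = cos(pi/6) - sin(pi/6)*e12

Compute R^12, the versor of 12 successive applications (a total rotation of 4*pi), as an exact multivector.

Rotor phase runs at HALF the rotation angle; powers of one rotor simply add phase, so after 12 steps in e12 the phase is 12*pi/6 = 2*pi and R^12 = cos(2*pi) - sin(2*pi)*e12.
cos(2*pi) = 1 and sin(2*pi) = 0, so R^12 = 1. The total rotation 4*pi is 2 full turns, so every vector returns to itself, yet the rotor is +1, back on the identity sheet (an even number of 2*pi turns).
Answer: 1


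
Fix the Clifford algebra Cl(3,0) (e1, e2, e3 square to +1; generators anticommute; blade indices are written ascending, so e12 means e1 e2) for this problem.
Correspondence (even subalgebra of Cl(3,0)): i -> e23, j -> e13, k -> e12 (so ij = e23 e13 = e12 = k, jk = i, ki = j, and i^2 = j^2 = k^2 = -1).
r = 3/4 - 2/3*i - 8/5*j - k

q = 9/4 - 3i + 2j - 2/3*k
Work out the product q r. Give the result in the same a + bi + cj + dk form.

In blades: q = 9/4 - 2/3*e12 + 2*e13 - 3*e23, r = 3/4 - e12 - 8/5*e13 - 2/3*e23.
Distribute q over r term by term (generator squares from the signature, products reordered to ascending indices): (9/4)*r = 27/16 - 9/4*e12 - 18/5*e13 - 3/2*e23; (-2/3*e12)*r = -2/3 - 1/2*e12 + 4/9*e13 - 16/15*e23; (2*e13)*r = 16/5 + 4/3*e12 + 3/2*e13 - 2*e23; (-3*e23)*r = -2 + 24/5*e12 - 3*e13 - 9/4*e23.
Sum: 533/240 + 203/60*e12 - 419/90*e13 - 409/60*e23; translating back through the correspondence:
Answer: 533/240 - 409/60*i - 419/90*j + 203/60*k


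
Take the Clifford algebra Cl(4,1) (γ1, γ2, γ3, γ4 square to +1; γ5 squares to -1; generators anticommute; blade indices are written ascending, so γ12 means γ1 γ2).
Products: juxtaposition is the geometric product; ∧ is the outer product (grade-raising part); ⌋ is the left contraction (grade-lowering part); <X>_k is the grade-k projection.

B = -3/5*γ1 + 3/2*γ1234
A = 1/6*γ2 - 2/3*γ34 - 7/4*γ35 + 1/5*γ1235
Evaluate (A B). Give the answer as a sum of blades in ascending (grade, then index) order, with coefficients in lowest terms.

step 1: 11/10*γ12 - 3/10*γ45 + 3/20*γ134 + 21/20*γ135 + 3/25*γ235 - 21/8*γ1245
Answer: 11/10*γ12 - 3/10*γ45 + 3/20*γ134 + 21/20*γ135 + 3/25*γ235 - 21/8*γ1245


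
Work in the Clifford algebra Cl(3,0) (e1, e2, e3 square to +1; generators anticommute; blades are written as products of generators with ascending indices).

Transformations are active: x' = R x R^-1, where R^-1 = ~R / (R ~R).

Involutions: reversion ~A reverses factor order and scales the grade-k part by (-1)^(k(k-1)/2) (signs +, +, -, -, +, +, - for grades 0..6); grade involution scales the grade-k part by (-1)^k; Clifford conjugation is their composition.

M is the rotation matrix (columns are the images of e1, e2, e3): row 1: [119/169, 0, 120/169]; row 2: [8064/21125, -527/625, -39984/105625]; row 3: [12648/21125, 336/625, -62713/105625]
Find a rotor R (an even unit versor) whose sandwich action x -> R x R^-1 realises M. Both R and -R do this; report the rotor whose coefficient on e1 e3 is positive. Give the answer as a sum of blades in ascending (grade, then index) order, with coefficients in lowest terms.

Method: write R = a + b12*e1 e2 + b13*e1 e3 + b23*e2 e3 with a^2 + b12^2 + b13^2 + b23^2 = 1 (so R^-1 = ~R). Expanding the columns R e_j ~R gives tr M = 4a^2 - 1 and, from the antisymmetric part, M21 - M12 = -4a*b12, M13 - M31 = 4a*b13, M32 - M23 = -4a*b23.
Here tr M = -77401/105625, so a^2 = (1 + tr M)/4 = 7056/105625 and a = ±84/325. Taking a = 84/325: M21 - M12 = 8064/21125, M13 - M31 = 2352/21125, M32 - M23 = 96768/105625, giving b12 = -24/65, b13 = 7/65, b23 = -288/325, i.e. R = 84/325 - 24/65*e1 e2 + 7/65*e1 e3 - 288/325*e2 e3.
Its e1 e3 coefficient is already positive.
Answer: 84/325 - 24/65*e1 e2 + 7/65*e1 e3 - 288/325*e2 e3. Note: both R and -R realise this M (trace -77401/105625); the covering map identifies them, and the e1 e3-coefficient sign is the tie-breaker.


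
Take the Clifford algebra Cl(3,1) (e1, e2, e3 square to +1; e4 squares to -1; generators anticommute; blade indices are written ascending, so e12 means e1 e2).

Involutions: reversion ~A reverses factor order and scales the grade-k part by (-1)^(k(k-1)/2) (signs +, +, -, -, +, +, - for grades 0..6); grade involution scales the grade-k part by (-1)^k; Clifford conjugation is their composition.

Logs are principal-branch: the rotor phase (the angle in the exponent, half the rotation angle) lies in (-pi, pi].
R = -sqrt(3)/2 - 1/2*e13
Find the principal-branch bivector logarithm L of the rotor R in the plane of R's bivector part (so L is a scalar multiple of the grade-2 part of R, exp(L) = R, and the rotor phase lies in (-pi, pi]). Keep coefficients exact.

The scalar part of R is -sqrt(3)/2, so the principal-branch rotor phase is pinned; divide the bivector part by its sine to get the unit plane — L is the phase times that plane.
Concretely: cos(phase) = -sqrt(3)/2 gives phase = ±5*pi/6, and since phase/sin(phase) is even the sign is immaterial: L = (phase/sin(phase)) * <R>_2 = (5*pi/3) * <R>_2.
Answer: -5*pi/6*e13


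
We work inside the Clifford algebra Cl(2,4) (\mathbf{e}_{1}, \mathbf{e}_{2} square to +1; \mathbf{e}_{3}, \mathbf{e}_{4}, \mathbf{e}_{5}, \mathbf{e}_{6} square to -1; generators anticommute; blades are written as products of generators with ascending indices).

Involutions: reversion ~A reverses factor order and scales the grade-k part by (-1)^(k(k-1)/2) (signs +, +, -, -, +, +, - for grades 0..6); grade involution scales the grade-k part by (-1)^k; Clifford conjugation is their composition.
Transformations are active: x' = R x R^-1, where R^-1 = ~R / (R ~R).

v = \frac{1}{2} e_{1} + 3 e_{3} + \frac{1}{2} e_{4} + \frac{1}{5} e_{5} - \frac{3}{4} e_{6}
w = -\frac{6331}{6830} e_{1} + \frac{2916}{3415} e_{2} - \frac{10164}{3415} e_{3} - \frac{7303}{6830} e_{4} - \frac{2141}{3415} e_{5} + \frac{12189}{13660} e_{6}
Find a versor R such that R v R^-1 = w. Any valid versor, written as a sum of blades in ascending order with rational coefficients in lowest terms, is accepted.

Key observation: q(v) = q(w) = -\frac{3841}{400} (sandwiches preserve the norm), so R = v + w = -\frac{1458}{3415} e_{1} + \frac{2916}{3415} e_{2} + \frac{81}{3415} e_{3} - \frac{1944}{3415} e_{4} - \frac{1458}{3415} e_{5} + \frac{486}{3415} e_{6} works whenever it is invertible — the component of v along it is kept and (v - w)/2 reverses, sending v to w.
Answer: -\frac{1458}{3415} e_{1} + \frac{2916}{3415} e_{2} + \frac{81}{3415} e_{3} - \frac{1944}{3415} e_{4} - \frac{1458}{3415} e_{5} + \frac{486}{3415} e_{6}


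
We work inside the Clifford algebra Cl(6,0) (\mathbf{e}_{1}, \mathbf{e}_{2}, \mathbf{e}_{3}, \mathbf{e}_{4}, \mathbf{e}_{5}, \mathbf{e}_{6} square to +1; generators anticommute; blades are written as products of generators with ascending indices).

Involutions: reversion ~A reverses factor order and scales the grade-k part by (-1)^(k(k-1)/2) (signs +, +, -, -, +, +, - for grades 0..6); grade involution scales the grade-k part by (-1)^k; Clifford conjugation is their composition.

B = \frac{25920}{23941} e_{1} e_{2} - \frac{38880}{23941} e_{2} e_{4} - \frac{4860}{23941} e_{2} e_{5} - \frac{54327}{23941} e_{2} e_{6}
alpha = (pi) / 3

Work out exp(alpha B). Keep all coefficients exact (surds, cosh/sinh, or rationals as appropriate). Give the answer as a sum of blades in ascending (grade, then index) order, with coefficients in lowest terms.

B^2 term by term: the squares give (\frac{25920}{23941})^2*(e_{1} e_{2})^2 + (-\frac{38880}{23941})^2*(e_{2} e_{4})^2 + (-\frac{4860}{23941})^2*(e_{2} e_{5})^2 + (-\frac{54327}{23941})^2*(e_{2} e_{6})^2 = \frac{671846400}{573171481}*(-1) + \frac{1511654400}{573171481}*(-1) + \frac{23619600}{573171481}*(-1) + \frac{2951422929}{573171481}*(-1) = -9 (each basis 2-blade squares to minus the product of its generators' squares); cross terms between blades sharing an index anticommute and cancel. So B^2 = -9.
B^2 = -9 — since the square is negative, the closed form is circular: l = 3, alpha*l = \pi, so exp(alpha B) = cos(\pi) + (sin(\pi)/3)*B = -1 + (0)*B.
Answer: -1


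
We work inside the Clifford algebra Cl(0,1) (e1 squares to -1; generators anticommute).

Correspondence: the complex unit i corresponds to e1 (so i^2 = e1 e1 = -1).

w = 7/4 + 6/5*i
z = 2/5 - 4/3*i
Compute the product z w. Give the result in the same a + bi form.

In blades: z = 2/5 - 4/3*e1, w = 7/4 + 6/5*e1.
Distribute z over w term by term (generator squares from the signature, products reordered to ascending indices): (2/5)*w = 7/10 + 12/25*e1; (-4/3*e1)*w = 8/5 - 7/3*e1.
Sum: 23/10 - 139/75*e1; translating back through the correspondence:
Answer: 23/10 - 139/75*i


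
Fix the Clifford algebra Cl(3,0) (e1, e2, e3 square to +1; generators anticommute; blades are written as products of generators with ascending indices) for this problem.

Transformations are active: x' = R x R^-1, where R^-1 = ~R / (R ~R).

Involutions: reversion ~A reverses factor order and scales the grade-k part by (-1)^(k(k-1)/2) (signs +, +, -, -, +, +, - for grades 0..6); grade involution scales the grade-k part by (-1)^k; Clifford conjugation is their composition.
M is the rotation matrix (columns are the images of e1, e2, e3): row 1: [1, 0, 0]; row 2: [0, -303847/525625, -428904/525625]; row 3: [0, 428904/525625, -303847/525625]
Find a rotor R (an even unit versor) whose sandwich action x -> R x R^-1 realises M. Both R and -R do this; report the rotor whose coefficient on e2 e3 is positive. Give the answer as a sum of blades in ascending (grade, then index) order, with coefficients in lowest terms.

Method: write R = a + b12*e1 e2 + b13*e1 e3 + b23*e2 e3 with a^2 + b12^2 + b13^2 + b23^2 = 1 (so R^-1 = ~R). Expanding the columns R e_j ~R gives tr M = 4a^2 - 1 and, from the antisymmetric part, M21 - M12 = -4a*b12, M13 - M31 = 4a*b13, M32 - M23 = -4a*b23.
Here tr M = -82069/525625, so a^2 = (1 + tr M)/4 = 110889/525625 and a = ±333/725. Taking a = 333/725: M21 - M12 = 0, M13 - M31 = 0, M32 - M23 = 857808/525625, giving b12 = 0, b13 = 0, b23 = -644/725, i.e. R = 333/725 - 644/725*e2 e3.
Its e2 e3 coefficient is negative, so report the other preimage -R.
Answer: -333/725 + 644/725*e2 e3. Uniqueness: Spin(3) -> SO(3) maps R and -R to the same rotation of trace -82069/525625; fixing the sign of the e2 e3 coefficient removes the ambiguity.


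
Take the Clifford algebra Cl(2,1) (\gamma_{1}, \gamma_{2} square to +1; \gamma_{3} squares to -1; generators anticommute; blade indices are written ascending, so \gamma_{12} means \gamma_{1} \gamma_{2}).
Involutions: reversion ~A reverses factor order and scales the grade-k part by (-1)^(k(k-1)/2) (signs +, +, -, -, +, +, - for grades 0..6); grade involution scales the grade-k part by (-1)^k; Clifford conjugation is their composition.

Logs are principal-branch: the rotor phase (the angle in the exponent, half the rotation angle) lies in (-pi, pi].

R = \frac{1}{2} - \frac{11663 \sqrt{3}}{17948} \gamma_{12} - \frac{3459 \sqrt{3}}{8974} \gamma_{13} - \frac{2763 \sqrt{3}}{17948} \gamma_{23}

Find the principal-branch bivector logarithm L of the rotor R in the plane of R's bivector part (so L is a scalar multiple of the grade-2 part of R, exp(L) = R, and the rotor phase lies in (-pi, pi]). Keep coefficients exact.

The scalar part of R is \frac{1}{2}, which fixes the principal-branch rotor phase; the unit plane is then the bivector part divided by the sine of that phase, and L is that plane scaled by the phase.
Concretely: cos(phase) = \frac{1}{2} gives phase = ±\frac{\pi}{3}, and since phase/sin(phase) is even the sign is immaterial: L = (phase/sin(phase)) * <R>_2 = (\frac{2 \sqrt{3} \pi}{9}) * <R>_2.
Answer: - \frac{11663 \pi}{26922} \gamma_{12} - \frac{1153 \pi}{4487} \gamma_{13} - \frac{921 \pi}{8974} \gamma_{23}


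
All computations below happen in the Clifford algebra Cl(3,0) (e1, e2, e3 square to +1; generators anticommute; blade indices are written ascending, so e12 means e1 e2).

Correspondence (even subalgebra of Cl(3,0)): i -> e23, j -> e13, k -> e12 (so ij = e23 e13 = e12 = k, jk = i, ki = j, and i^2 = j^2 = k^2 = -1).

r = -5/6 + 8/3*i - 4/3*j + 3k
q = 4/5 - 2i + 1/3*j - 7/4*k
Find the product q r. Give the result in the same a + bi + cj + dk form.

In blades: q = 4/5 - 7/4*e12 + 1/3*e13 - 2*e23, r = -5/6 + 3*e12 - 4/3*e13 + 8/3*e23.
Distribute q over r term by term (generator squares from the signature, products reordered to ascending indices): (4/5)*r = -2/3 + 12/5*e12 - 16/15*e13 + 32/15*e23; (-7/4*e12)*r = 21/4 + 35/24*e12 - 14/3*e13 - 7/3*e23; (1/3*e13)*r = 4/9 - 8/9*e12 - 5/18*e13 + e23; (-2*e23)*r = 16/3 + 8/3*e12 + 6*e13 + 5/3*e23.
Sum: 373/36 + 2029/360*e12 - 1/90*e13 + 37/15*e23; translating back through the correspondence:
Answer: 373/36 + 37/15*i - 1/90*j + 2029/360*k


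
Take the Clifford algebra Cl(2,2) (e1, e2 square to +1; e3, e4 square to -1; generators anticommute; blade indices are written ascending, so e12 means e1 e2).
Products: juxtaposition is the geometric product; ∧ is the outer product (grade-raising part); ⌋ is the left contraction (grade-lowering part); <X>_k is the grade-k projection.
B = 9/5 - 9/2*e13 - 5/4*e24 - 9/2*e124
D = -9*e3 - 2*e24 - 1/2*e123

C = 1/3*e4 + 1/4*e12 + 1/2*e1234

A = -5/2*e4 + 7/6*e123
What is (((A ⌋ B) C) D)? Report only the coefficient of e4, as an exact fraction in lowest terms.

step 1: 25/8*e2 - 45/4*e12
step 2: 45/16 - 25/32*e1 + 25/24*e24 + 45/8*e34 - 15/4*e124 - 25/16*e134
step 3: -25/12 + 15/2*e1 - 405/16*e3 - 405/8*e4 + 225/32*e13 + 225/16*e14 + 745/64*e23 - 155/32*e24 + 15/8*e34 - 145/32*e123 - 5/4*e124 - 25/48*e134 + 75/8*e234 - 135/4*e1234
Answer: -405/8


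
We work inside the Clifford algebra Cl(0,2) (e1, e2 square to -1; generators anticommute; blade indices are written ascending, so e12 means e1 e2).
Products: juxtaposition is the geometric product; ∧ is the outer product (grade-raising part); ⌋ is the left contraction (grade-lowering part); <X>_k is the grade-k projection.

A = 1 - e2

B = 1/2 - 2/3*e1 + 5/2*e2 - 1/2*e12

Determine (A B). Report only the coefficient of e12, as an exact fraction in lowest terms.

step 1: 3 - 1/6*e1 + 2*e2 - 7/6*e12
Answer: -7/6


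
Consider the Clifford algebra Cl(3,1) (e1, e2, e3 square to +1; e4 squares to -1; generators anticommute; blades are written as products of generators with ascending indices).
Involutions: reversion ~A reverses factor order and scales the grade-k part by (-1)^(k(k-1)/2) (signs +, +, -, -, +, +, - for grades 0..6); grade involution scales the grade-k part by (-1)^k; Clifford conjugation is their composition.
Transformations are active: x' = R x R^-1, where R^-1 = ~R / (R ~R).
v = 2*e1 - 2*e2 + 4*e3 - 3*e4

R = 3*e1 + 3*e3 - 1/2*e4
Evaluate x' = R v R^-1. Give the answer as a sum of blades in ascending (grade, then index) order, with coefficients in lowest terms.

~R = 3*e1 + 3*e3 - 1/2*e4, and R ~R = 71/4, so R^-1 = ~R / (71/4).
R v = 33/2 - 6*e1 e2 + 6*e1 e3 - 8*e1 e4 + 6*e2 e3 - e2 e4 - 7*e3 e4
Answer: 254/71*e1 + 2*e2 + 112/71*e3 + 147/71*e4


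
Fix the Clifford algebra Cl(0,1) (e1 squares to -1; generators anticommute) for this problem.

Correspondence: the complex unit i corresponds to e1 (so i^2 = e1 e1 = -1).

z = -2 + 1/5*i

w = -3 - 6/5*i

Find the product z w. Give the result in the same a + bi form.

In blades: z = -2 + 1/5*e1, w = -3 - 6/5*e1.
Distribute z over w term by term (generator squares from the signature, products reordered to ascending indices): (-2)*w = 6 + 12/5*e1; (1/5*e1)*w = 6/25 - 3/5*e1.
Sum: 156/25 + 9/5*e1; translating back through the correspondence:
Answer: 156/25 + 9/5*i


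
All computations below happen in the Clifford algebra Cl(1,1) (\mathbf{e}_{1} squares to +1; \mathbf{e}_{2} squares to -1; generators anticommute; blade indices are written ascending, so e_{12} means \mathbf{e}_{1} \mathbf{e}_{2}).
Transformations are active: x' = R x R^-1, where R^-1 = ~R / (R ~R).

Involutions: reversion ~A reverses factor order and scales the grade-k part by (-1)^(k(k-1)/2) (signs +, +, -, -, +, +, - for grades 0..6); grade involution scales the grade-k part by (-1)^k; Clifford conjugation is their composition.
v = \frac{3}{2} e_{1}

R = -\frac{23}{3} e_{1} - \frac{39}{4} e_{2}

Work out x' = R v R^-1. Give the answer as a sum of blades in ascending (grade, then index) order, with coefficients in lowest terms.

~R = -\frac{23}{3} e_{1} - \frac{39}{4} e_{2}, and R ~R = -\frac{5225}{144}, so R^-1 = ~R / (-\frac{5225}{144}).
R v = -\frac{23}{2} + \frac{117}{8} e_{12}
Answer: -\frac{66459}{10450} e_{1} - \frac{32292}{5225} e_{2}


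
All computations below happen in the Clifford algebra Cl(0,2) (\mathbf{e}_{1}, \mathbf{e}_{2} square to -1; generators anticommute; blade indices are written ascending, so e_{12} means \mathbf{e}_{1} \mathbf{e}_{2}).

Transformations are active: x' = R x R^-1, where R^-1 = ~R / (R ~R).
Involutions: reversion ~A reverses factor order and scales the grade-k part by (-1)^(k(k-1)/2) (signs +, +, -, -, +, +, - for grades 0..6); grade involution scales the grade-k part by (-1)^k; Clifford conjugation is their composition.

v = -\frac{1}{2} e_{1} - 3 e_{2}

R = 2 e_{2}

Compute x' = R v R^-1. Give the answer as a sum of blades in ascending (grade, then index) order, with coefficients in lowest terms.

~R = 2 e_{2}, and R ~R = -4, so R^-1 = ~R / (-4).
R v = 6 + e_{12}
Answer: \frac{1}{2} e_{1} - 3 e_{2}


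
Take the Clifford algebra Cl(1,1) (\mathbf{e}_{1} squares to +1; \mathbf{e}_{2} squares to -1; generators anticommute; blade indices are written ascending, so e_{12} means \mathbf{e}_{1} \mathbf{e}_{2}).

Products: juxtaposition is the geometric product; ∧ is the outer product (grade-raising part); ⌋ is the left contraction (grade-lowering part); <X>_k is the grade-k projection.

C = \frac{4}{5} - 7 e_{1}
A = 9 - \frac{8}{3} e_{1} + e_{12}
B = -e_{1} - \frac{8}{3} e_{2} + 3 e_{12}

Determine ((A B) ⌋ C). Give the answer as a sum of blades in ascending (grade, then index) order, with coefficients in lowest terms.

step 1: \frac{17}{3} - \frac{19}{3} e_{1} - 31 e_{2} + \frac{307}{9} e_{12}
step 2: \frac{733}{15} - \frac{119}{3} e_{1}
Answer: \frac{733}{15} - \frac{119}{3} e_{1}


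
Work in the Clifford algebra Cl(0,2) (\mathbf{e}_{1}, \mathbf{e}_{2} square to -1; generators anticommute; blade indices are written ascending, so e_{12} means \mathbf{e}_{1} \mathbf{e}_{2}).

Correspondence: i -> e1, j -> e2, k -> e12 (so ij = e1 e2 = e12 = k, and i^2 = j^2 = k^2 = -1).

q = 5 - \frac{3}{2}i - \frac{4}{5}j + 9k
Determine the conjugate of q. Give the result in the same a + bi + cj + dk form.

In blades: q = 5 - \frac{3}{2} e_{1} - \frac{4}{5} e_{2} + 9 e_{12}.
Conjugation here is Clifford conjugation: the scalar is fixed and the grade-1 and grade-2 blades all flip sign, giving 5 + \frac{3}{2} e_{1} + \frac{4}{5} e_{2} - 9 e_{12}; translating back:
Answer: 5 + \frac{3}{2}i + \frac{4}{5}j - 9k


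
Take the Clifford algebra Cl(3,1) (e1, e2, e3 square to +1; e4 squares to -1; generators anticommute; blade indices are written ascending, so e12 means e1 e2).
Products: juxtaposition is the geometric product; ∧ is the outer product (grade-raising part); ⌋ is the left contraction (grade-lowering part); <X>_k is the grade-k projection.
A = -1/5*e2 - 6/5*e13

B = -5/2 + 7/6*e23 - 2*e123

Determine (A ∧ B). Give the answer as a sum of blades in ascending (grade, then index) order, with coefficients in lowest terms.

step 1: 1/2*e2 + 3*e13
Answer: 1/2*e2 + 3*e13


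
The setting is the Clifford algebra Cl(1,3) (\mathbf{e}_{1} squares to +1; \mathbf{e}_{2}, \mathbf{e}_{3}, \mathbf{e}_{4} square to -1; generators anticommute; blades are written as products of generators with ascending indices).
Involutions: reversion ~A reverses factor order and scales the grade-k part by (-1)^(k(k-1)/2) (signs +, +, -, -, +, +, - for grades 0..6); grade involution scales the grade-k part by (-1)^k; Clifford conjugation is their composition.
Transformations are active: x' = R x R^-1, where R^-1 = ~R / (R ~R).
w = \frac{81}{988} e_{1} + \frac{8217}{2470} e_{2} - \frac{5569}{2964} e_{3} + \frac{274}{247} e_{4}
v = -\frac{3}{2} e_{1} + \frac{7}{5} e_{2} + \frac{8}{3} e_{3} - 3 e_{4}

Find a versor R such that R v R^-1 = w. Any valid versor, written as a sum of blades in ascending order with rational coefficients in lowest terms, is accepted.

R = v + w = -\frac{1401}{988} e_{1} + \frac{2335}{494} e_{2} + \frac{2335}{2964} e_{3} - \frac{467}{247} e_{4} works: the equal norms (-\frac{14239}{900}) guarantee its sandwich swaps v into w.
Answer: -\frac{1401}{988} e_{1} + \frac{2335}{494} e_{2} + \frac{2335}{2964} e_{3} - \frac{467}{247} e_{4}


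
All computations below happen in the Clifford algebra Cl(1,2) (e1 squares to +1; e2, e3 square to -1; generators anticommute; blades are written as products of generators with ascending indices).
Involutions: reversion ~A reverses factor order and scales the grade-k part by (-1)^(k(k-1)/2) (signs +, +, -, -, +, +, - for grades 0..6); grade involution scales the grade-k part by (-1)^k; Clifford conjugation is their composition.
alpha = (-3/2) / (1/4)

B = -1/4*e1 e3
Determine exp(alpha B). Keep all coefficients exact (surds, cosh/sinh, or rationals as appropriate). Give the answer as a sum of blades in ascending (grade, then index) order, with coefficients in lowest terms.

B^2 = (-1/4)^2*(e1 e3)^2 = 1/16*(+1) = 1/16 (a basis 2-blade squares to minus the product of its generators' squares).
B^2 = 1/16 — since the square is positive, the closed form is hyperbolic: l = 1/4, alpha*l = -3/2, so exp(alpha B) = cosh(-3/2) + (sinh(-3/2)/(1/4))*B = cosh(3/2) + (-4*sinh(3/2))*B.
Answer: cosh(3/2) + sinh(3/2)*e1 e3


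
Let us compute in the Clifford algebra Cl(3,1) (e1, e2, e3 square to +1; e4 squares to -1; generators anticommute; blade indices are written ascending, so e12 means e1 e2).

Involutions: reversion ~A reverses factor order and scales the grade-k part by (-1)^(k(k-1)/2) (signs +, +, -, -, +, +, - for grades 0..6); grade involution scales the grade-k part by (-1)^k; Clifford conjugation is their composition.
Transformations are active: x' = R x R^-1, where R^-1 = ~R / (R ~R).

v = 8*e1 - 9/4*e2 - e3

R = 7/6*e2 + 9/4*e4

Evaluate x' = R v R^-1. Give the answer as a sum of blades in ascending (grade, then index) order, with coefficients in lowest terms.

~R = 7/6*e2 + 9/4*e4, and R ~R = -533/144, so R^-1 = ~R / (-533/144).
R v = -21/8 - 28/3*e12 - 18*e14 - 7/6*e23 + 81/16*e24 + 9/4*e34
Answer: -8*e1 + 8325/2132*e2 + e3 + 1701/533*e4


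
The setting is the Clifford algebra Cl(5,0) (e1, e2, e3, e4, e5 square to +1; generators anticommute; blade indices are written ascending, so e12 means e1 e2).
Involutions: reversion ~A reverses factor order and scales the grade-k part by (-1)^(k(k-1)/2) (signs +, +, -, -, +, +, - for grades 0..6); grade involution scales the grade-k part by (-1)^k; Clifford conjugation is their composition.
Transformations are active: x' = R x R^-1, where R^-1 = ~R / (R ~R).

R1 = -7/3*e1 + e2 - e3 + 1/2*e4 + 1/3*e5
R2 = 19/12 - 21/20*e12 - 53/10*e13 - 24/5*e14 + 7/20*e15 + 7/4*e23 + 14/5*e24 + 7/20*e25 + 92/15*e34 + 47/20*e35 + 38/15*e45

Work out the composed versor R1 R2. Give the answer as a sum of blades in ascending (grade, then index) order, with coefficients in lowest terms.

Distribute over the terms of R1 (each basis-blade product reordered to ascending indices, repeated generators contracted through their squares):
(-7/3*e1) R2 = -133/36*e1 + 49/20*e2 + 371/30*e3 + 56/5*e4 - 49/60*e5 - 49/12*e123 - 98/15*e124 - 49/60*e125 - 644/45*e134 - 329/60*e135 - 266/45*e145
(e2) R2 = 21/20*e1 + 19/12*e2 + 7/4*e3 + 14/5*e4 + 7/20*e5 + 53/10*e123 + 24/5*e124 - 7/20*e125 + 92/15*e234 + 47/20*e235 + 38/15*e245
(-e3) R2 = -53/10*e1 + 7/4*e2 - 19/12*e3 - 92/15*e4 - 47/20*e5 + 21/20*e123 - 24/5*e134 + 7/20*e135 + 14/5*e234 + 7/20*e235 - 38/15*e345
(1/2*e4) R2 = 12/5*e1 - 7/5*e2 - 46/15*e3 + 19/24*e4 + 19/15*e5 - 21/40*e124 - 53/20*e134 - 7/40*e145 + 7/8*e234 - 7/40*e245 - 47/40*e345
(1/3*e5) R2 = -7/60*e1 - 7/60*e2 - 47/60*e3 - 38/45*e4 + 19/36*e5 - 7/20*e125 - 53/30*e135 - 8/5*e145 + 7/12*e235 + 14/15*e245 + 92/45*e345
Summing the partial products and collecting blades:
Answer: -1019/180*e1 + 64/15*e2 + 521/60*e3 + 2813/360*e4 - 46/45*e5 + 34/15*e123 - 271/120*e124 - 91/60*e125 - 3917/180*e134 - 69/10*e135 - 2767/360*e145 + 1177/120*e234 + 197/60*e235 + 79/24*e245 - 599/360*e345


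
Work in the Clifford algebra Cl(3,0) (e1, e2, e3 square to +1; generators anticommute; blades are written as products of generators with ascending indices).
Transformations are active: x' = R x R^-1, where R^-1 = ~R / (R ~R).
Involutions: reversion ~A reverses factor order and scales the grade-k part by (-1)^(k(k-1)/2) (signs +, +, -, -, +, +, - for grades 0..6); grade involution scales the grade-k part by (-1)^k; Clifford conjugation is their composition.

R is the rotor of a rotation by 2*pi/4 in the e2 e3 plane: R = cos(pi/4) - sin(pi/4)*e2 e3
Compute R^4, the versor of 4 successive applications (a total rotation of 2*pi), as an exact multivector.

Because a rotor carries half the rotation angle, composing 4 copies of this e2 e3-plane rotor multiplies the phase: 4*(pi/4) = pi, hence R^4 = cos(pi) - sin(pi)*e2 e3.
cos(pi) = -1 and sin(pi) = 0, so R^4 = -1. The total rotation 2*pi is 1 full turn, so every vector returns to itself, yet the rotor is -1, on the OTHER sheet of the double cover (an odd number of 2*pi turns).
Answer: -1


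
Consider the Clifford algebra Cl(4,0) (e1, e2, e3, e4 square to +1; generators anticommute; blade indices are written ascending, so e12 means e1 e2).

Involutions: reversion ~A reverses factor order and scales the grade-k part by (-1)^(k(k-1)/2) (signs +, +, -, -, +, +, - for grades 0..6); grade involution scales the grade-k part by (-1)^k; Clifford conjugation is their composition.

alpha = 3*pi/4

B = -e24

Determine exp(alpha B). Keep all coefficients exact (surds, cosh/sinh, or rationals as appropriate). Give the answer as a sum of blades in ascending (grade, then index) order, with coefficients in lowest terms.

B^2 = (-1)^2*(e24)^2 = 1*(-1) = -1 (a basis 2-blade squares to minus the product of its generators' squares).
B^2 = -1 — the series telescopes trigonometrically here: l = 1, alpha*l = 3*pi/4, so exp(alpha B) = cos(3*pi/4) + (sin(3*pi/4)/1)*B = -sqrt(2)/2 + (sqrt(2)/2)*B.
Answer: -sqrt(2)/2 - sqrt(2)/2*e24


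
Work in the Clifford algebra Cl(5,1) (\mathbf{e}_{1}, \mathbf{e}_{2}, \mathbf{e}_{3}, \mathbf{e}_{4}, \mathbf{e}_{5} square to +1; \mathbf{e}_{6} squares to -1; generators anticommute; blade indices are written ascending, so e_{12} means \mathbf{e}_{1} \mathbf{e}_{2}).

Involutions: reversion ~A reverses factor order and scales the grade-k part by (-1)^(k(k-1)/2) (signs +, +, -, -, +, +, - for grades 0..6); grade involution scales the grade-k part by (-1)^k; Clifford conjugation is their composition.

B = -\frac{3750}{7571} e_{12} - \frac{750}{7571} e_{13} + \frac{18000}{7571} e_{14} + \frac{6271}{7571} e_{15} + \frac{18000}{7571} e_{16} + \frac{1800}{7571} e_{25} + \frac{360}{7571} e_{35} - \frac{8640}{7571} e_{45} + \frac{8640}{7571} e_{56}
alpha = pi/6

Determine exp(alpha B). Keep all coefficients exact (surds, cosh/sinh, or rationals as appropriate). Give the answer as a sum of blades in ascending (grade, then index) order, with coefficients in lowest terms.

B^2 term by term: the squares give (-\frac{3750}{7571})^2*(e_{12})^2 + (-\frac{750}{7571})^2*(e_{13})^2 + (\frac{18000}{7571})^2*(e_{14})^2 + (\frac{6271}{7571})^2*(e_{15})^2 + (\frac{18000}{7571})^2*(e_{16})^2 + (\frac{1800}{7571})^2*(e_{25})^2 + (\frac{360}{7571})^2*(e_{35})^2 + (-\frac{8640}{7571})^2*(e_{45})^2 + (\frac{8640}{7571})^2*(e_{56})^2 = \frac{14062500}{57320041}*(-1) + \frac{562500}{57320041}*(-1) + \frac{324000000}{57320041}*(-1) + \frac{39325441}{57320041}*(-1) + \frac{324000000}{57320041}*(+1) + \frac{3240000}{57320041}*(-1) + \frac{129600}{57320041}*(-1) + \frac{74649600}{57320041}*(-1) + \frac{74649600}{57320041}*(+1) = -1 (each basis 2-blade squares to minus the product of its generators' squares); cross terms between blades sharing an index anticommute and cancel; the commuting (index-disjoint) pairs give grade-4 terms 2*c*c'*(blade product), which cancel blade by blade — e_{1235}: -\frac{2700000}{57320041} + \frac{2700000}{57320041} = 0; e_{1245}: \frac{64800000}{57320041} - \frac{64800000}{57320041} = 0; e_{1256}: -\frac{64800000}{57320041} + \frac{64800000}{57320041} = 0; e_{1345}: \frac{12960000}{57320041} - \frac{12960000}{57320041} = 0; e_{1356}: -\frac{12960000}{57320041} + \frac{12960000}{57320041} = 0; e_{1456}: \frac{311040000}{57320041} - \frac{311040000}{57320041} = 0 — confirming B is simple. So B^2 = -1.
B^2 = -1 — the series telescopes trigonometrically here: l = 1, alpha*l = \frac{\pi}{6}, so exp(alpha B) = cos(\frac{\pi}{6}) + (sin(\frac{\pi}{6})/1)*B = \frac{\sqrt{3}}{2} + (\frac{1}{2})*B.
Answer: \frac{\sqrt{3}}{2} - \frac{1875}{7571} e_{12} - \frac{375}{7571} e_{13} + \frac{9000}{7571} e_{14} + \frac{6271}{15142} e_{15} + \frac{9000}{7571} e_{16} + \frac{900}{7571} e_{25} + \frac{180}{7571} e_{35} - \frac{4320}{7571} e_{45} + \frac{4320}{7571} e_{56}


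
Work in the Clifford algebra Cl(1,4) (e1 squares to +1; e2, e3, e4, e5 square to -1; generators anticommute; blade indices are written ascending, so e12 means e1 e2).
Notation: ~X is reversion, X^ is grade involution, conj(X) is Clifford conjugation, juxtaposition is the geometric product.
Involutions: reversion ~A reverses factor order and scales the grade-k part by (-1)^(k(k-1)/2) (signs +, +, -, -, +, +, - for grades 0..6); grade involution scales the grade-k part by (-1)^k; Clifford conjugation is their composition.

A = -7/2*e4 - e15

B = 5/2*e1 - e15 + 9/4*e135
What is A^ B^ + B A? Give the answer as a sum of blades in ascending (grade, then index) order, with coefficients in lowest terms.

first term: 1 - 9/4*e3 - 5/2*e5 + 35/4*e14 + 7/2*e145 - 63/8*e1345
second term: 1 + 9/4*e3 - 5/2*e5 - 35/4*e14 - 7/2*e145 + 63/8*e1345
Answer: 2 - 5*e5


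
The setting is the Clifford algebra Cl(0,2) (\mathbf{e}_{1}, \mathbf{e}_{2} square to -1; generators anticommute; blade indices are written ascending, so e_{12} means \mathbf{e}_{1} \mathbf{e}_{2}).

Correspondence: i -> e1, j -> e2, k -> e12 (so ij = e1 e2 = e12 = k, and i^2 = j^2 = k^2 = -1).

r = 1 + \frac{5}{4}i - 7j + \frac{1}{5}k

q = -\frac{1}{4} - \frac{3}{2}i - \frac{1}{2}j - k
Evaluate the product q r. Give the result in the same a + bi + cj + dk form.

In blades: q = -\frac{1}{4} - \frac{3}{2} e_{1} - \frac{1}{2} e_{2} - e_{12}, r = 1 + \frac{5}{4} e_{1} - 7 e_{2} + \frac{1}{5} e_{12}.
Distribute q over r term by term (generator squares from the signature, products reordered to ascending indices): (-\frac{1}{4})*r = -\frac{1}{4} - \frac{5}{16} e_{1} + \frac{7}{4} e_{2} - \frac{1}{20} e_{12}; (-\frac{3}{2} e_{1})*r = \frac{15}{8} - \frac{3}{2} e_{1} + \frac{3}{10} e_{2} + \frac{21}{2} e_{12}; (-\frac{1}{2} e_{2})*r = -\frac{7}{2} - \frac{1}{10} e_{1} - \frac{1}{2} e_{2} + \frac{5}{8} e_{12}; (-e_{12})*r = \frac{1}{5} - 7 e_{1} - \frac{5}{4} e_{2} - e_{12}.
Sum: -\frac{67}{40} - \frac{713}{80} e_{1} + \frac{3}{10} e_{2} + \frac{403}{40} e_{12}; translating back through the correspondence:
Answer: -\frac{67}{40} - \frac{713}{80}i + \frac{3}{10}j + \frac{403}{40}k


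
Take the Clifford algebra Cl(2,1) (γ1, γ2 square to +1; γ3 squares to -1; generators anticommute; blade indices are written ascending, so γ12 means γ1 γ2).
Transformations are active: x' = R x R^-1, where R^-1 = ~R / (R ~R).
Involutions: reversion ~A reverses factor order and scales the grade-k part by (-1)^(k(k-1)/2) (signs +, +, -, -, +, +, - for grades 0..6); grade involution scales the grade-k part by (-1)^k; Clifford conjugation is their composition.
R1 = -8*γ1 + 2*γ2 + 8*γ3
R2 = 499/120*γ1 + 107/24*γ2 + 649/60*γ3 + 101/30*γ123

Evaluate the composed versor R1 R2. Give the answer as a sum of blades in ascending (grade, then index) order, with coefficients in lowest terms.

Distribute over the terms of R1 (each basis-blade product reordered to ascending indices, repeated generators contracted through their squares):
(-8*γ1) R2 = -499/15 - 107/3*γ12 - 1298/15*γ13 - 404/15*γ23
(2*γ2) R2 = 107/12 - 499/60*γ12 - 101/15*γ13 + 649/30*γ23
(8*γ3) R2 = -1298/15 - 404/15*γ12 - 499/15*γ13 - 107/3*γ23
Summing the partial products and collecting blades:
Answer: -6653/60 - 851/12*γ12 - 1898/15*γ13 - 1229/30*γ23


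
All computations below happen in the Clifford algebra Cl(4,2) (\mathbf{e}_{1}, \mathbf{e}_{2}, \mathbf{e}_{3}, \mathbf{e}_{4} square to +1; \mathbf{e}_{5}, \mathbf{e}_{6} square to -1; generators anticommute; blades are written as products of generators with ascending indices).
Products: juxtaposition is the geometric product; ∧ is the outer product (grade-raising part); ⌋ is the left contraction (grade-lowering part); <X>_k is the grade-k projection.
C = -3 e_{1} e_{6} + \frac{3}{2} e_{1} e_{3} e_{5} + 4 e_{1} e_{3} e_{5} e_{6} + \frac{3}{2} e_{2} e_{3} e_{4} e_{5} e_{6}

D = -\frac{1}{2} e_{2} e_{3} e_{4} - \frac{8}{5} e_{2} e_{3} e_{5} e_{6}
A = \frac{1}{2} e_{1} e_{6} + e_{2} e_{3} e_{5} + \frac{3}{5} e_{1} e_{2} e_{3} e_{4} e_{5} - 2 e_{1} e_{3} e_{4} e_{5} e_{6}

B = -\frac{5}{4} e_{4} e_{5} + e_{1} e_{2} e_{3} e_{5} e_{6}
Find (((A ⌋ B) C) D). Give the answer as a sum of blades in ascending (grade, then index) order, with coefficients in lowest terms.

step 1: -e_{1} e_{6} - \frac{1}{2} e_{2} e_{3} e_{5}
step 2: 3 + \frac{3}{4} e_{1} e_{2} - 4 e_{3} e_{5} + \frac{3}{4} e_{4} e_{6} + 2 e_{1} e_{2} e_{6} + \frac{3}{2} e_{3} e_{5} e_{6} + \frac{3}{2} e_{1} e_{2} e_{3} e_{4} e_{5} - \frac{3}{2} e_{1} e_{2} e_{3} e_{5} e_{6}
step 3: \frac{12}{5} e_{1} - \frac{12}{5} e_{2} - \frac{3}{4} e_{1} e_{5} + \frac{32}{5} e_{2} e_{6} - \frac{3}{8} e_{1} e_{3} e_{4} - \frac{16}{5} e_{1} e_{3} e_{5} - \frac{12}{5} e_{1} e_{4} e_{6} - \frac{3}{2} e_{2} e_{3} e_{4} + \frac{3}{8} e_{2} e_{3} e_{6} + 2 e_{2} e_{4} e_{5} + e_{1} e_{3} e_{4} e_{6} - \frac{6}{5} e_{1} e_{3} e_{5} e_{6} - \frac{3}{4} e_{1} e_{4} e_{5} e_{6} - \frac{6}{5} e_{2} e_{3} e_{4} e_{5} - \frac{24}{5} e_{2} e_{3} e_{5} e_{6} + \frac{3}{4} e_{2} e_{4} e_{5} e_{6}
Answer: \frac{12}{5} e_{1} - \frac{12}{5} e_{2} - \frac{3}{4} e_{1} e_{5} + \frac{32}{5} e_{2} e_{6} - \frac{3}{8} e_{1} e_{3} e_{4} - \frac{16}{5} e_{1} e_{3} e_{5} - \frac{12}{5} e_{1} e_{4} e_{6} - \frac{3}{2} e_{2} e_{3} e_{4} + \frac{3}{8} e_{2} e_{3} e_{6} + 2 e_{2} e_{4} e_{5} + e_{1} e_{3} e_{4} e_{6} - \frac{6}{5} e_{1} e_{3} e_{5} e_{6} - \frac{3}{4} e_{1} e_{4} e_{5} e_{6} - \frac{6}{5} e_{2} e_{3} e_{4} e_{5} - \frac{24}{5} e_{2} e_{3} e_{5} e_{6} + \frac{3}{4} e_{2} e_{4} e_{5} e_{6}


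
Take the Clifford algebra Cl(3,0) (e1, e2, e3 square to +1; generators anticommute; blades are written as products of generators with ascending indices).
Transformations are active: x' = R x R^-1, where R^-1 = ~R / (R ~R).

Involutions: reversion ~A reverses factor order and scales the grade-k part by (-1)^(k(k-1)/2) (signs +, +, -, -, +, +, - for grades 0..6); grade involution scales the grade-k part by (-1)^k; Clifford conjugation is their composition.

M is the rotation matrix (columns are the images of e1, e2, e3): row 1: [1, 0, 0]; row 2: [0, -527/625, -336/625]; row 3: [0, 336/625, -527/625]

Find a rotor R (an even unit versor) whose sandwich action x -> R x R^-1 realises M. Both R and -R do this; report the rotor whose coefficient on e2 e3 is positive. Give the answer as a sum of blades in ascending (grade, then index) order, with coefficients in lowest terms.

Method: write R = a + b12*e1 e2 + b13*e1 e3 + b23*e2 e3 with a^2 + b12^2 + b13^2 + b23^2 = 1 (so R^-1 = ~R). Expanding the columns R e_j ~R gives tr M = 4a^2 - 1 and, from the antisymmetric part, M21 - M12 = -4a*b12, M13 - M31 = 4a*b13, M32 - M23 = -4a*b23.
Here tr M = -429/625, so a^2 = (1 + tr M)/4 = 49/625 and a = ±7/25. Taking a = 7/25: M21 - M12 = 0, M13 - M31 = 0, M32 - M23 = 672/625, giving b12 = 0, b13 = 0, b23 = -24/25, i.e. R = 7/25 - 24/25*e2 e3.
Its e2 e3 coefficient is negative, so report the other preimage -R.
Answer: -7/25 + 24/25*e2 e3. Recall the cover is two-to-one: with M of trace -429/625, both preimages act alike, and the stated e2 e3 sign chooses the sheet.
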